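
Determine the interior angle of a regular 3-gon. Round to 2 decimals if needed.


Shape: regular triangle (3 sides)
Formula: interior angle = (n - 2) * 180 / n
(n - 2) = 1
(n - 2) * 180 = 180
angle = 180 / 3
angle = 60
60 degrees


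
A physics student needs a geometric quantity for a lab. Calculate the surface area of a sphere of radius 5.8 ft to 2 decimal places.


Shape: sphere
Radius r = 5.8 ft
Formula: SA = 4 * pi * r^2
r^2 = 33.64
SA = 4 * pi * 33.64
SA = 134.56 * pi
SA = 422.73
422.73 ft^2


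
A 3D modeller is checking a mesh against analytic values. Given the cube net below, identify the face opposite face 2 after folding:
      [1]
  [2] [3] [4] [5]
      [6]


Net: cross layout. Take square 3 as the base (bottom).
Fold the four squares in the horizontal row up around 3: 2 -> left, 4 -> right, 5 wraps to the top.
Fold 1 and 6 up from 3: 1 -> back, 6 -> front.
Opposite pairs are therefore: (1, 6), (2, 4), (3, 5).
Face 2 is opposite face 4.
face 4


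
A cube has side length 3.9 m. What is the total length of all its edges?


Shape: cube
Side s = 3.9 m
A cube has 12 edges, all equal.
Formula: total edge length = 12 * s
Total = 12 * 3.9
Total = 46.8
46.8 m


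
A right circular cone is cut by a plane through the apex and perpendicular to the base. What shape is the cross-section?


Solid: right circular cone
Cutting plane: through the apex and perpendicular to the base
Visualize the intersection of the plane with the solid's surface.
The boundary of the cut region is a isosceles triangle.
isosceles triangle


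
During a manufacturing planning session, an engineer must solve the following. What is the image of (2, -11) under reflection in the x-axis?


Transformation: reflection
Original point: (2, -11)
Rule for reflection over the x-axis: (x, y) -> (x, -y)
Apply: (2, -11) -> (2, 11)
(2, 11)


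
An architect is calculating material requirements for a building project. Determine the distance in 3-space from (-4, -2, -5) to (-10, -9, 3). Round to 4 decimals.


3D distance between two points
P1 = (-4, -2, -5), P2 = (-10, -9, 3)
Formula: d = sqrt((x2-x1)^2 + (y2-y1)^2 + (z2-z1)^2)
dx = -10 - -4 = -6
dy = -9 - -2 = -7
dz = 3 - -5 = 8
dx^2 + dy^2 + dz^2 = 36 + 49 + 64 = 149
d = sqrt(149)
d = 12.2066
12.2066 units


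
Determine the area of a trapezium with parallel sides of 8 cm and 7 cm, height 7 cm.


Shape: trapezoid
Parallel sides a = 8 cm, b = 7 cm; Height h = 7 cm
Formula: A = (a + b) * h / 2
a + b = 8 + 7 = 15
A = 15 * 7 / 2
A = 105 / 2
A = 52.5
52.5 cm^2


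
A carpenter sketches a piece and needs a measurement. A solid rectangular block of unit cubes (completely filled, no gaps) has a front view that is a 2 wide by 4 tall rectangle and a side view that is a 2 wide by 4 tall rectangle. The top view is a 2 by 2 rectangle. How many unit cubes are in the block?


Orthographic views of a solid rectangular block:
Front view 2 x 4 -> length = 2, height = 4
Side view 2 x 4 -> width = 2, height = 4 (consistent)
Top view 2 x 2 -> confirms length = 2, width = 2
The block is 2 x 2 x 4.
Total unit cubes = 2 * 2 * 4 = 16
16 unit cubes


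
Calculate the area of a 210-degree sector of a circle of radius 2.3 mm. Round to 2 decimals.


Shape: circular sector
Radius r = 2.3 mm, Angle = 210 degrees
Formula: A = (angle/360) * pi * r^2
r^2 = 5.29
Fraction of circle = 210/360
A = (210/360) * pi * 5.29
A = 3.085833 * pi
A = 9.69
9.69 mm^2


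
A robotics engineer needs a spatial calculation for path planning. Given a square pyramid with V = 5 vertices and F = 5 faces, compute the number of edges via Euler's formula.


Polyhedron: square pyramid
Euler's formula for convex polyhedra: V - E + F = 2
Given: V = 5 vertices and F = 5 faces
Solve for E:
E = V + F - 2 = 5 + 5 - 2 = 8
8 edges


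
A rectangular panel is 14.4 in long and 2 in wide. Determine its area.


Shape: rectangle
Length l = 14.4 in, Width w = 2 in
Formula: A = l * w
A = 14.4 * 2
A = 28.8
28.8 in^2


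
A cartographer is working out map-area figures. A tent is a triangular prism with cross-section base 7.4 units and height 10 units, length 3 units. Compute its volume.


Shape: triangular prism
Triangle base = 7.4 units, triangle height = 10 units, prism length L = 3 units
Formula: V = (1/2 * b * h_tri) * L
Cross-section area = 0.5 * 7.4 * 10 = 37
V = 37 * 3
V = 111
111 units^3


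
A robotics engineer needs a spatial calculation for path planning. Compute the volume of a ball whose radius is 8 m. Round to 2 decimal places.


Shape: sphere
Radius r = 8 m
Formula: V = (4/3) * pi * r^3
r^3 = 512
(4/3) * 512 = 682.666667
V = 682.666667 * pi
V = 2144.66
2144.66 m^3


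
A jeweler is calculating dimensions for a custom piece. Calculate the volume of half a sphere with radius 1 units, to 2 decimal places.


Shape: hemisphere (half of a sphere)
Radius r = 1 units
Formula: V = (1/2) * (4/3) * pi * r^3 = (2/3) * pi * r^3
r^3 = 1
(2/3) * 1 = 0.666667
V = 0.666667 * pi
V = 2.09
2.09 units^3


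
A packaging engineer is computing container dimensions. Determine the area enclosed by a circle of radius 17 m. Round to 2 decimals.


Shape: circle
Radius r = 17 m
Formula: A = pi * r^2
r^2 = 17^2 = 289
A = pi * 289
A = 907.92
907.92 m^2


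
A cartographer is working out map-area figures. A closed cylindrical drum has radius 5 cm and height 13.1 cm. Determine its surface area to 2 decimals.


Shape: closed cylinder
Radius r = 5 cm, Height h = 13.1 cm
Formula: SA = 2*pi*r^2 + 2*pi*r*h = 2*pi*r*(r + h)
r + h = 18.1
2 * r * (r + h) = 2 * 5 * 18.1 = 181
SA = 181 * pi
SA = 568.63
568.63 cm^2


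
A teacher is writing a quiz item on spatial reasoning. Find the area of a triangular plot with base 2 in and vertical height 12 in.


Shape: triangle
Base b = 2 in, Height h = 12 in
Formula: A = (1/2) * b * h
A = 0.5 * 2 * 12
A = 0.5 * 24
A = 12
12 in^2


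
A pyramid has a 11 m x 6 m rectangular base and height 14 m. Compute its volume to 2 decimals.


Shape: rectangular pyramid
Base: 11 m x 6 m, Height h = 14 m
Formula: V = (1/3) * base_area * h
base_area = 11 * 6 = 66
base_area * h = 66 * 14 = 924
V = 924 / 3
V = 308
308 m^3


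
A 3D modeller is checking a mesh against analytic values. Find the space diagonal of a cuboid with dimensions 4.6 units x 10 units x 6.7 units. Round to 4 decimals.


Shape: rectangular box (space diagonal)
l = 4.6 units, w = 10 units, h = 6.7 units
Visualize: the diagonal of the base, then a right triangle with that diagonal and the height.
Formula: d = sqrt(l^2 + w^2 + h^2)
l^2 + w^2 + h^2 = 21.16 + 100 + 44.89 = 166.05
d = sqrt(166.05)
d = 12.886
12.886 units


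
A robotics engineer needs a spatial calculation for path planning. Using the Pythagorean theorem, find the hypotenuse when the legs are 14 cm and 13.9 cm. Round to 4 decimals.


Shape: right triangle
Legs a = 14 cm, b = 13.9 cm
Formula: c = sqrt(a^2 + b^2)
a^2 = 196, b^2 = 193.21
a^2 + b^2 = 389.21
c = sqrt(389.21)
c = 19.7284
19.7284 cm


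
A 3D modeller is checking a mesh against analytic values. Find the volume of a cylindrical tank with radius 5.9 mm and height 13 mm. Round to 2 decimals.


Shape: cylinder
Radius r = 5.9 mm, Height h = 13 mm
Formula: V = pi * r^2 * h
r^2 = 34.81
V = pi * 34.81 * 13
V = 452.53 * pi
V = 1421.66
1421.66 mm^3


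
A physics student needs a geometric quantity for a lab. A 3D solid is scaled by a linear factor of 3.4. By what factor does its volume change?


Linear scale factor k = 3.4
Rule: under a linear scaling by k, volumes scale by k^3.
k^3 = 3.4 * 3.4 * 3.4
k^3 = 11.56 * 3.4
k^3 = 39.304
Volume scales by a factor of 39.304.
39.304 (dimensionless)


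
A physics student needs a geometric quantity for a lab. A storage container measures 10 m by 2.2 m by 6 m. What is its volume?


Shape: rectangular prism
l = 10 m, w = 2.2 m, h = 6 m
Formula: V = l * w * h
V = 10 * 2.2 * 6
V = 22 * 6
V = 132
132 m^3


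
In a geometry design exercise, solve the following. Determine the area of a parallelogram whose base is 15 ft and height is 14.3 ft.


Shape: parallelogram
Base b = 15 ft, Height h = 14.3 ft
Formula: A = b * h
A = 15 * 14.3
A = 214.5
214.5 ft^2


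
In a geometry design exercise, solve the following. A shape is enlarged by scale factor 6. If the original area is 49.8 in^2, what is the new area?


Linear scale factor k = 6
Original area = 49.8 in^2
Rule: under a linear scaling by k, areas scale by k^2.
k^2 = 6^2 = 36
New area = 49.8 * 36
New area = 1792.8
1792.8 in^2


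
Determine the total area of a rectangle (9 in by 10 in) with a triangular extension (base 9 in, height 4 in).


Composite shape: rectangle + triangle
Rectangle area = 9 * 10 = 90
Triangle area = 0.5 * 9 * 4 = 18
Total = 90 + 18
Total = 108
108 in^2


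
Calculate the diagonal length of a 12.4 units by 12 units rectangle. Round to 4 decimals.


Shape: rectangle (diagonal via Pythagoras)
Sides: 12.4 units and 12 units
Formula: d = sqrt(l^2 + w^2)
l^2 = 153.76, w^2 = 144
l^2 + w^2 = 297.76
d = sqrt(297.76)
d = 17.2557
17.2557 units


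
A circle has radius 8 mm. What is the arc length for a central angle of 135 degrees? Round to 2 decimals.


Shape: circular arc
Radius r = 8 mm, Angle = 135 degrees
Formula: L = (angle/360) * 2 * pi * r
2 * pi * r = 16 * pi
L = (135/360) * 16 * pi
L = 6 * pi
L = 18.85
18.85 mm


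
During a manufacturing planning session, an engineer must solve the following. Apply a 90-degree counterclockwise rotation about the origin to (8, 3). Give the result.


Transformation: rotation about the origin
Original point: (8, 3)
Rule for 90 deg counterclockwise: (x, y) -> (-y, x)
Apply: (8, 3) -> (-3, 8)
(-3, 8)


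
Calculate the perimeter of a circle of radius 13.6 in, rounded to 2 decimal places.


Shape: circle
Radius r = 13.6 in
Formula: C = 2 * pi * r
C = 2 * pi * 13.6
C = 27.2 * pi
C = 85.45
85.45 in


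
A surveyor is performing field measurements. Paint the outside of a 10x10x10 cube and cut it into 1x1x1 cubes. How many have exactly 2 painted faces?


Large cube: 10 x 10 x 10, cut into unit cubes.
n = 10, so n - 2 = 8
Cubes with 2 painted faces lie along the edges, excluding corners.
A cube has 12 edges; each contributes (n - 2) = 8 such cubes.
Count = 12 * 8 = 96
96 unit cubes


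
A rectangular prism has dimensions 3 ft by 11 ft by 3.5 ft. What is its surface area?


Shape: rectangular prism
l = 3 ft, w = 11 ft, h = 3.5 ft
Formula: SA = 2(lw + lh + wh)
lw = 33, lh = 10.5, wh = 38.5
lw + lh + wh = 82
SA = 2 * 82
SA = 164
164 ft^2


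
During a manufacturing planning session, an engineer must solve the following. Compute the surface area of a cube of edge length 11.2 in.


Shape: cube
Side s = 11.2 in
A cube has 6 square faces.
Formula: SA = 6 * s^2
s^2 = 125.44
SA = 6 * 125.44
SA = 752.64
752.64 in^2


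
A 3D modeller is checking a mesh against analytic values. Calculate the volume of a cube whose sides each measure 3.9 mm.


Shape: cube
Side s = 3.9 mm
Formula: V = s^3
V = 3.9 * 3.9 * 3.9
V = 15.21 * 3.9
V = 59.319
59.319 mm^3


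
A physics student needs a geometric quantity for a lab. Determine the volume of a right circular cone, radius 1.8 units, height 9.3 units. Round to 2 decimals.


Shape: cone
Radius r = 1.8 units, Height h = 9.3 units
Formula: V = (1/3) * pi * r^2 * h
r^2 = 3.24
pi * r^2 * h = pi * 3.24 * 9.3 = 30.132 * pi
V = 30.132 * pi / 3
V = 31.55
31.55 units^3


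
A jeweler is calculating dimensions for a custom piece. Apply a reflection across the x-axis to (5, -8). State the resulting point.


Transformation: reflection
Original point: (5, -8)
Rule for reflection over the x-axis: (x, y) -> (x, -y)
Apply: (5, -8) -> (5, 8)
(5, 8)


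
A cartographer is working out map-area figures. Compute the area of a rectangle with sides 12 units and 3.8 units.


Shape: rectangle
Length l = 12 units, Width w = 3.8 units
Formula: A = l * w
A = 12 * 3.8
A = 45.6
45.6 units^2


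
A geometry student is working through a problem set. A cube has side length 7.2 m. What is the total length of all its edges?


Shape: cube
Side s = 7.2 m
A cube has 12 edges, all equal.
Formula: total edge length = 12 * s
Total = 12 * 7.2
Total = 86.4
86.4 m


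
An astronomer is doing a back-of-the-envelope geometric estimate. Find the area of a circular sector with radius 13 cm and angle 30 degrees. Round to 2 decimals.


Shape: circular sector
Radius r = 13 cm, Angle = 30 degrees
Formula: A = (angle/360) * pi * r^2
r^2 = 169
Fraction of circle = 30/360
A = (30/360) * pi * 169
A = 14.083333 * pi
A = 44.24
44.24 cm^2


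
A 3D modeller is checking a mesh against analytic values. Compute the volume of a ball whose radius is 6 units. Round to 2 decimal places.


Shape: sphere
Radius r = 6 units
Formula: V = (4/3) * pi * r^3
r^3 = 216
(4/3) * 216 = 288
V = 288 * pi
V = 904.78
904.78 units^3


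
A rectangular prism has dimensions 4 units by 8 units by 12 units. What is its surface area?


Shape: rectangular prism
l = 4 units, w = 8 units, h = 12 units
Formula: SA = 2(lw + lh + wh)
lw = 32, lh = 48, wh = 96
lw + lh + wh = 176
SA = 2 * 176
SA = 352
352 units^2


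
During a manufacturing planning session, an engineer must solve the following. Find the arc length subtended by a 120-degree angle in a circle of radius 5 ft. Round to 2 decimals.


Shape: circular arc
Radius r = 5 ft, Angle = 120 degrees
Formula: L = (angle/360) * 2 * pi * r
2 * pi * r = 10 * pi
L = (120/360) * 10 * pi
L = 3.333333 * pi
L = 10.47
10.47 ft


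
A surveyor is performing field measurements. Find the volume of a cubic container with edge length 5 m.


Shape: cube
Side s = 5 m
Formula: V = s^3
V = 5 * 5 * 5
V = 25 * 5
V = 125
125 m^3


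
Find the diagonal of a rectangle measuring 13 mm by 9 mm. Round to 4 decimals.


Shape: rectangle (diagonal via Pythagoras)
Sides: 13 mm and 9 mm
Formula: d = sqrt(l^2 + w^2)
l^2 = 169, w^2 = 81
l^2 + w^2 = 250
d = sqrt(250)
d = 15.8114
15.8114 mm


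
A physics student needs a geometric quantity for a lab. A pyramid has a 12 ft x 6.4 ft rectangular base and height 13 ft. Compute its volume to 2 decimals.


Shape: rectangular pyramid
Base: 12 ft x 6.4 ft, Height h = 13 ft
Formula: V = (1/3) * base_area * h
base_area = 12 * 6.4 = 76.8
base_area * h = 76.8 * 13 = 998.4
V = 998.4 / 3
V = 332.8
332.8 ft^3


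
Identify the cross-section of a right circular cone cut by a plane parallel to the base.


Solid: right circular cone
Cutting plane: parallel to the base
Visualize the intersection of the plane with the solid's surface.
The boundary of the cut region is a circle.
circle


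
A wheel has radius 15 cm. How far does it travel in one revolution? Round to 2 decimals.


Shape: circle
Radius r = 15 cm
Formula: C = 2 * pi * r
C = 2 * pi * 15
C = 30 * pi
C = 94.25
94.25 cm


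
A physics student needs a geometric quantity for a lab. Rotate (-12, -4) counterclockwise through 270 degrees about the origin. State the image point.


Transformation: rotation about the origin
Original point: (-12, -4)
Rule for 270 deg counterclockwise: (x, y) -> (y, -x)
Apply: (-12, -4) -> (-4, 12)
(-4, 12)


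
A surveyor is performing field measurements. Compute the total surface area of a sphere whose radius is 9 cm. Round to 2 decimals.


Shape: sphere
Radius r = 9 cm
Formula: SA = 4 * pi * r^2
r^2 = 81
SA = 4 * pi * 81
SA = 324 * pi
SA = 1017.88
1017.88 cm^2


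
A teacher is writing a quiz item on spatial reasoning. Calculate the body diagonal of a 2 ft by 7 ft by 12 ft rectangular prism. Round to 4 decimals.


Shape: rectangular box (space diagonal)
l = 2 ft, w = 7 ft, h = 12 ft
Visualize: the diagonal of the base, then a right triangle with that diagonal and the height.
Formula: d = sqrt(l^2 + w^2 + h^2)
l^2 + w^2 + h^2 = 4 + 49 + 144 = 197
d = sqrt(197)
d = 14.0357
14.0357 ft


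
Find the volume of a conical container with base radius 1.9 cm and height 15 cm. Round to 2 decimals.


Shape: cone
Radius r = 1.9 cm, Height h = 15 cm
Formula: V = (1/3) * pi * r^2 * h
r^2 = 3.61
pi * r^2 * h = pi * 3.61 * 15 = 54.15 * pi
V = 54.15 * pi / 3
V = 56.71
56.71 cm^3


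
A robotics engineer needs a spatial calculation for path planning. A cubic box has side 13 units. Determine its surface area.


Shape: cube
Side s = 13 units
A cube has 6 square faces.
Formula: SA = 6 * s^2
s^2 = 169
SA = 6 * 169
SA = 1014
1014 units^2


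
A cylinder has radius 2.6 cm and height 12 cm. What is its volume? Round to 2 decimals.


Shape: cylinder
Radius r = 2.6 cm, Height h = 12 cm
Formula: V = pi * r^2 * h
r^2 = 6.76
V = pi * 6.76 * 12
V = 81.12 * pi
V = 254.85
254.85 cm^3


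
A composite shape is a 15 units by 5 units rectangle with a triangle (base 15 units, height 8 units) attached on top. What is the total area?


Composite shape: rectangle + triangle
Rectangle area = 15 * 5 = 75
Triangle area = 0.5 * 15 * 8 = 60
Total = 75 + 60
Total = 135
135 units^2


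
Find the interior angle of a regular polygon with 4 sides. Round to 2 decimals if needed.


Shape: regular square (4 sides)
Formula: interior angle = (n - 2) * 180 / n
(n - 2) = 2
(n - 2) * 180 = 360
angle = 360 / 4
angle = 90
90 degrees


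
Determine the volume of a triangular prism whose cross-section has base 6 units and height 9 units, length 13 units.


Shape: triangular prism
Triangle base = 6 units, triangle height = 9 units, prism length L = 13 units
Formula: V = (1/2 * b * h_tri) * L
Cross-section area = 0.5 * 6 * 9 = 27
V = 27 * 13
V = 351
351 units^3


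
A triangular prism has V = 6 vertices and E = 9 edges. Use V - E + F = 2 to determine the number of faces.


Polyhedron: triangular prism
Euler's formula for convex polyhedra: V - E + F = 2
Given: V = 6 vertices and E = 9 edges
Solve for F:
F = 2 + E - V = 2 + 9 - 6 = 5
5 faces


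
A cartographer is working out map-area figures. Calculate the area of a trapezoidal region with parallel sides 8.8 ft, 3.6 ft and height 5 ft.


Shape: trapezoid
Parallel sides a = 8.8 ft, b = 3.6 ft; Height h = 5 ft
Formula: A = (a + b) * h / 2
a + b = 8.8 + 3.6 = 12.4
A = 12.4 * 5 / 2
A = 62 / 2
A = 31
31 ft^2


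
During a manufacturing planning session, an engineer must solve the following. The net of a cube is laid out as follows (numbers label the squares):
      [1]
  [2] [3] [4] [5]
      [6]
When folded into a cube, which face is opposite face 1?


Net: cross layout. Take square 3 as the base (bottom).
Fold the four squares in the horizontal row up around 3: 2 -> left, 4 -> right, 5 wraps to the top.
Fold 1 and 6 up from 3: 1 -> back, 6 -> front.
Opposite pairs are therefore: (1, 6), (2, 4), (3, 5).
Face 1 is opposite face 6.
face 6


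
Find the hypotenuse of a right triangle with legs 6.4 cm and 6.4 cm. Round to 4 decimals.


Shape: right triangle
Legs a = 6.4 cm, b = 6.4 cm
Formula: c = sqrt(a^2 + b^2)
a^2 = 40.96, b^2 = 40.96
a^2 + b^2 = 81.92
c = sqrt(81.92)
c = 9.051
9.051 cm


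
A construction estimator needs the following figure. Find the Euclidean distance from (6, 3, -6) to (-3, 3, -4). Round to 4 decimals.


3D distance between two points
P1 = (6, 3, -6), P2 = (-3, 3, -4)
Formula: d = sqrt((x2-x1)^2 + (y2-y1)^2 + (z2-z1)^2)
dx = -3 - 6 = -9
dy = 3 - 3 = 0
dz = -4 - -6 = 2
dx^2 + dy^2 + dz^2 = 81 + 0 + 4 = 85
d = sqrt(85)
d = 9.2195
9.2195 units


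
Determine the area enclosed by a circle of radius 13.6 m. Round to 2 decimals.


Shape: circle
Radius r = 13.6 m
Formula: A = pi * r^2
r^2 = 13.6^2 = 184.96
A = pi * 184.96
A = 581.07
581.07 m^2


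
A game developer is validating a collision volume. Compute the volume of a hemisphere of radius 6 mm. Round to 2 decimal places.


Shape: hemisphere (half of a sphere)
Radius r = 6 mm
Formula: V = (1/2) * (4/3) * pi * r^3 = (2/3) * pi * r^3
r^3 = 216
(2/3) * 216 = 144
V = 144 * pi
V = 452.39
452.39 mm^3


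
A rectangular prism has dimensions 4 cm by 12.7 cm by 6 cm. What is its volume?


Shape: rectangular prism
l = 4 cm, w = 12.7 cm, h = 6 cm
Formula: V = l * w * h
V = 4 * 12.7 * 6
V = 50.8 * 6
V = 304.8
304.8 cm^3


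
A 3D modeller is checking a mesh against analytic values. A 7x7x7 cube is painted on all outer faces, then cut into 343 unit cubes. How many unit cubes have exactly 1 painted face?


Large cube: 7 x 7 x 7, cut into unit cubes.
n = 7, so n - 2 = 5
Cubes with 1 painted face lie in the interior of each face.
A cube has 6 faces; each contributes (n - 2)^2 = 25 such cubes.
Count = 6 * 25 = 150
150 unit cubes


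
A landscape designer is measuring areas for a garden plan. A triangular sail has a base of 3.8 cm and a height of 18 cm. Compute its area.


Shape: triangle
Base b = 3.8 cm, Height h = 18 cm
Formula: A = (1/2) * b * h
A = 0.5 * 3.8 * 18
A = 0.5 * 68.4
A = 34.2
34.2 cm^2


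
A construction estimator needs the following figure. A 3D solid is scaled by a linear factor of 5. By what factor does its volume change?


Linear scale factor k = 5
Rule: under a linear scaling by k, volumes scale by k^3.
k^3 = 5 * 5 * 5
k^3 = 25 * 5
k^3 = 125
Volume scales by a factor of 125.
125 (dimensionless)


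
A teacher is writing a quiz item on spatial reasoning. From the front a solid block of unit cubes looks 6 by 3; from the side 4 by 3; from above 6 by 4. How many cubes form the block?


Orthographic views of a solid rectangular block:
Front view 6 x 3 -> length = 6, height = 3
Side view 4 x 3 -> width = 4, height = 3 (consistent)
Top view 6 x 4 -> confirms length = 6, width = 4
The block is 6 x 4 x 3.
Total unit cubes = 6 * 4 * 3 = 72
72 unit cubes


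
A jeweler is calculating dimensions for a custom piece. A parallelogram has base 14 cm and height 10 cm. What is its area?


Shape: parallelogram
Base b = 14 cm, Height h = 10 cm
Formula: A = b * h
A = 14 * 10
A = 140
140 cm^2


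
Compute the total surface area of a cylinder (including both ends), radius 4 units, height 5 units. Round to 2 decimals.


Shape: closed cylinder
Radius r = 4 units, Height h = 5 units
Formula: SA = 2*pi*r^2 + 2*pi*r*h = 2*pi*r*(r + h)
r + h = 9
2 * r * (r + h) = 2 * 4 * 9 = 72
SA = 72 * pi
SA = 226.19
226.19 units^2


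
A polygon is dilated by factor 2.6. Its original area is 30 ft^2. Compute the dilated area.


Linear scale factor k = 2.6
Original area = 30 ft^2
Rule: under a linear scaling by k, areas scale by k^2.
k^2 = 2.6^2 = 6.76
New area = 30 * 6.76
New area = 202.8
202.8 ft^2


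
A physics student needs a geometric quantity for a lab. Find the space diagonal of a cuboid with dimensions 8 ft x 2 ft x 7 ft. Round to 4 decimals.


Shape: rectangular box (space diagonal)
l = 8 ft, w = 2 ft, h = 7 ft
Visualize: the diagonal of the base, then a right triangle with that diagonal and the height.
Formula: d = sqrt(l^2 + w^2 + h^2)
l^2 + w^2 + h^2 = 64 + 4 + 49 = 117
d = sqrt(117)
d = 10.8167
10.8167 ft


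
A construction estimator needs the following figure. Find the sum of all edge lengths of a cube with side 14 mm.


Shape: cube
Side s = 14 mm
A cube has 12 edges, all equal.
Formula: total edge length = 12 * s
Total = 12 * 14
Total = 168
168 mm


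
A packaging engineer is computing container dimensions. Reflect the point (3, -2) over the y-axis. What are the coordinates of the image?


Transformation: reflection
Original point: (3, -2)
Rule for reflection over the y-axis: (x, y) -> (-x, y)
Apply: (3, -2) -> (-3, -2)
(-3, -2)


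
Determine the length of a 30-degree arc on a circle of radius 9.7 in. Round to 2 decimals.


Shape: circular arc
Radius r = 9.7 in, Angle = 30 degrees
Formula: L = (angle/360) * 2 * pi * r
2 * pi * r = 19.4 * pi
L = (30/360) * 19.4 * pi
L = 1.616667 * pi
L = 5.08
5.08 in


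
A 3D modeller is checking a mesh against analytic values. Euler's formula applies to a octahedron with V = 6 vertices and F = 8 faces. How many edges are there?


Polyhedron: octahedron
Euler's formula for convex polyhedra: V - E + F = 2
Given: V = 6 vertices and F = 8 faces
Solve for E:
E = V + F - 2 = 6 + 8 - 2 = 12
12 edges


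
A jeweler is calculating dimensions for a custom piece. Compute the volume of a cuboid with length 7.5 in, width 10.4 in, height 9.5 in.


Shape: rectangular prism
l = 7.5 in, w = 10.4 in, h = 9.5 in
Formula: V = l * w * h
V = 7.5 * 10.4 * 9.5
V = 78 * 9.5
V = 741
741 in^3


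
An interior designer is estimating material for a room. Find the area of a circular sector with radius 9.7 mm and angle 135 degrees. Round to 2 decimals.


Shape: circular sector
Radius r = 9.7 mm, Angle = 135 degrees
Formula: A = (angle/360) * pi * r^2
r^2 = 94.09
Fraction of circle = 135/360
A = (135/360) * pi * 94.09
A = 35.28375 * pi
A = 110.85
110.85 mm^2


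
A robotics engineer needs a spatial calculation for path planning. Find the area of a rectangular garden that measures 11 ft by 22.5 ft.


Shape: rectangle
Length l = 11 ft, Width w = 22.5 ft
Formula: A = l * w
A = 11 * 22.5
A = 247.5
247.5 ft^2


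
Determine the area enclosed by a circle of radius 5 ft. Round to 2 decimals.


Shape: circle
Radius r = 5 ft
Formula: A = pi * r^2
r^2 = 5^2 = 25
A = pi * 25
A = 78.54
78.54 ft^2


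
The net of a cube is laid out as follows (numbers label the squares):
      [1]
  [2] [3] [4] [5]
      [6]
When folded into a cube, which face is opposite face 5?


Net: cross layout. Take square 3 as the base (bottom).
Fold the four squares in the horizontal row up around 3: 2 -> left, 4 -> right, 5 wraps to the top.
Fold 1 and 6 up from 3: 1 -> back, 6 -> front.
Opposite pairs are therefore: (1, 6), (2, 4), (3, 5).
Face 5 is opposite face 3.
face 3


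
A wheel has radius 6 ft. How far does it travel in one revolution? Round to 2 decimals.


Shape: circle
Radius r = 6 ft
Formula: C = 2 * pi * r
C = 2 * pi * 6
C = 12 * pi
C = 37.7
37.7 ft


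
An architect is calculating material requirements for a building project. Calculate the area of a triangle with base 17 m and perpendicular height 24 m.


Shape: triangle
Base b = 17 m, Height h = 24 m
Formula: A = (1/2) * b * h
A = 0.5 * 17 * 24
A = 0.5 * 408
A = 204
204 m^2


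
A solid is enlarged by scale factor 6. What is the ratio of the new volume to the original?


Linear scale factor k = 6
Rule: under a linear scaling by k, volumes scale by k^3.
k^3 = 6 * 6 * 6
k^3 = 36 * 6
k^3 = 216
Volume scales by a factor of 216.
216 (dimensionless)


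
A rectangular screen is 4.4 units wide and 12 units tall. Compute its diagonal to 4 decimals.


Shape: rectangle (diagonal via Pythagoras)
Sides: 4.4 units and 12 units
Formula: d = sqrt(l^2 + w^2)
l^2 = 19.36, w^2 = 144
l^2 + w^2 = 163.36
d = sqrt(163.36)
d = 12.7812
12.7812 units


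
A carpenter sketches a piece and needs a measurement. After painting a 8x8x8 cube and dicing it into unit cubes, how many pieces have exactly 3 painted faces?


Large cube: 8 x 8 x 8, cut into unit cubes.
Cubes with 3 painted faces are at the corners. A cube always has 8 corners.
Count = 8
8 unit cubes


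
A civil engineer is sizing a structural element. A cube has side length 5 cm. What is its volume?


Shape: cube
Side s = 5 cm
Formula: V = s^3
V = 5 * 5 * 5
V = 25 * 5
V = 125
125 cm^3


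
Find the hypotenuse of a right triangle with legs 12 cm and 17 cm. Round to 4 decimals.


Shape: right triangle
Legs a = 12 cm, b = 17 cm
Formula: c = sqrt(a^2 + b^2)
a^2 = 144, b^2 = 289
a^2 + b^2 = 433
c = sqrt(433)
c = 20.8087
20.8087 cm


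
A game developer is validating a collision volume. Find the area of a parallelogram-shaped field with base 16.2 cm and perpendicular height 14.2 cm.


Shape: parallelogram
Base b = 16.2 cm, Height h = 14.2 cm
Formula: A = b * h
A = 16.2 * 14.2
A = 230.04
230.04 cm^2


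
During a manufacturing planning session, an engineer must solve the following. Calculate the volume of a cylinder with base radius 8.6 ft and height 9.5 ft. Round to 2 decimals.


Shape: cylinder
Radius r = 8.6 ft, Height h = 9.5 ft
Formula: V = pi * r^2 * h
r^2 = 73.96
V = pi * 73.96 * 9.5
V = 702.62 * pi
V = 2207.35
2207.35 ft^3


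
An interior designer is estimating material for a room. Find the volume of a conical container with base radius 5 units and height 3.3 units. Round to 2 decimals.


Shape: cone
Radius r = 5 units, Height h = 3.3 units
Formula: V = (1/3) * pi * r^2 * h
r^2 = 25
pi * r^2 * h = pi * 25 * 3.3 = 82.5 * pi
V = 82.5 * pi / 3
V = 86.39
86.39 units^3


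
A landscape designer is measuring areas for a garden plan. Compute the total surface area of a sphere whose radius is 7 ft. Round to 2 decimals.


Shape: sphere
Radius r = 7 ft
Formula: SA = 4 * pi * r^2
r^2 = 49
SA = 4 * pi * 49
SA = 196 * pi
SA = 615.75
615.75 ft^2


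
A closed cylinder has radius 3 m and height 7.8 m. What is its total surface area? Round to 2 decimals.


Shape: closed cylinder
Radius r = 3 m, Height h = 7.8 m
Formula: SA = 2*pi*r^2 + 2*pi*r*h = 2*pi*r*(r + h)
r + h = 10.8
2 * r * (r + h) = 2 * 3 * 10.8 = 64.8
SA = 64.8 * pi
SA = 203.58
203.58 m^2


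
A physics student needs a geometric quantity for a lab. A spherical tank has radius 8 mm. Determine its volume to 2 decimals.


Shape: sphere
Radius r = 8 mm
Formula: V = (4/3) * pi * r^3
r^3 = 512
(4/3) * 512 = 682.666667
V = 682.666667 * pi
V = 2144.66
2144.66 mm^3


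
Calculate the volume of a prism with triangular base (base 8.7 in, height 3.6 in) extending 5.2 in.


Shape: triangular prism
Triangle base = 8.7 in, triangle height = 3.6 in, prism length L = 5.2 in
Formula: V = (1/2 * b * h_tri) * L
Cross-section area = 0.5 * 8.7 * 3.6 = 15.66
V = 15.66 * 5.2
V = 81.432
81.432 in^3


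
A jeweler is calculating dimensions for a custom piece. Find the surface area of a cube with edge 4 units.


Shape: cube
Side s = 4 units
A cube has 6 square faces.
Formula: SA = 6 * s^2
s^2 = 16
SA = 6 * 16
SA = 96
96 units^2


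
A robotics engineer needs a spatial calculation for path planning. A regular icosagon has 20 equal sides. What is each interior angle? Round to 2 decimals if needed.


Shape: regular icosagon (20 sides)
Formula: interior angle = (n - 2) * 180 / n
(n - 2) = 18
(n - 2) * 180 = 3240
angle = 3240 / 20
angle = 162
162 degrees


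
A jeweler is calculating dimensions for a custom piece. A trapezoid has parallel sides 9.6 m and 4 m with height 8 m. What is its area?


Shape: trapezoid
Parallel sides a = 9.6 m, b = 4 m; Height h = 8 m
Formula: A = (a + b) * h / 2
a + b = 9.6 + 4 = 13.6
A = 13.6 * 8 / 2
A = 108.8 / 2
A = 54.4
54.4 m^2


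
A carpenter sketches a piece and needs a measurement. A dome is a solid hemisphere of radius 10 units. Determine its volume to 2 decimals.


Shape: hemisphere (half of a sphere)
Radius r = 10 units
Formula: V = (1/2) * (4/3) * pi * r^3 = (2/3) * pi * r^3
r^3 = 1000
(2/3) * 1000 = 666.666667
V = 666.666667 * pi
V = 2094.4
2094.4 units^3


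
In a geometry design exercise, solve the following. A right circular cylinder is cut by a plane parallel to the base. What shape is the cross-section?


Solid: right circular cylinder
Cutting plane: parallel to the base
Visualize the intersection of the plane with the solid's surface.
The boundary of the cut region is a circle.
circle


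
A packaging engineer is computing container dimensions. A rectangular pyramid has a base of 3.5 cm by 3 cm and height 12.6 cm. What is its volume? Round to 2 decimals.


Shape: rectangular pyramid
Base: 3.5 cm x 3 cm, Height h = 12.6 cm
Formula: V = (1/3) * base_area * h
base_area = 3.5 * 3 = 10.5
base_area * h = 10.5 * 12.6 = 132.3
V = 132.3 / 3
V = 44.1
44.1 cm^3


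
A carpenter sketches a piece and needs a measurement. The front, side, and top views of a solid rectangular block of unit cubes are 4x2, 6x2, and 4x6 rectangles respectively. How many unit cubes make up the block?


Orthographic views of a solid rectangular block:
Front view 4 x 2 -> length = 4, height = 2
Side view 6 x 2 -> width = 6, height = 2 (consistent)
Top view 4 x 6 -> confirms length = 4, width = 6
The block is 4 x 6 x 2.
Total unit cubes = 4 * 6 * 2 = 48
48 unit cubes


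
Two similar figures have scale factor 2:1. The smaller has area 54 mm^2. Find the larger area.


Linear scale factor k = 2
Original area = 54 mm^2
Rule: under a linear scaling by k, areas scale by k^2.
k^2 = 2^2 = 4
New area = 54 * 4
New area = 216
216 mm^2


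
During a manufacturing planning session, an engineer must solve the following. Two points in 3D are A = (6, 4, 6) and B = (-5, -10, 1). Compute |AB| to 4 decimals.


3D distance between two points
P1 = (6, 4, 6), P2 = (-5, -10, 1)
Formula: d = sqrt((x2-x1)^2 + (y2-y1)^2 + (z2-z1)^2)
dx = -5 - 6 = -11
dy = -10 - 4 = -14
dz = 1 - 6 = -5
dx^2 + dy^2 + dz^2 = 121 + 196 + 25 = 342
d = sqrt(342)
d = 18.4932
18.4932 units


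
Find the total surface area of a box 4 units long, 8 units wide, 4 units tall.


Shape: rectangular prism
l = 4 units, w = 8 units, h = 4 units
Formula: SA = 2(lw + lh + wh)
lw = 32, lh = 16, wh = 32
lw + lh + wh = 80
SA = 2 * 80
SA = 160
160 units^2


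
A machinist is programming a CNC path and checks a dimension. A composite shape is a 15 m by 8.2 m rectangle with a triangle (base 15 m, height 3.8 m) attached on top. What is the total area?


Composite shape: rectangle + triangle
Rectangle area = 15 * 8.2 = 123
Triangle area = 0.5 * 15 * 3.8 = 28.5
Total = 123 + 28.5
Total = 151.5
151.5 m^2


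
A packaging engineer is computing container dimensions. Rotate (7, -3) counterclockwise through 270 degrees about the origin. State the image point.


Transformation: rotation about the origin
Original point: (7, -3)
Rule for 270 deg counterclockwise: (x, y) -> (y, -x)
Apply: (7, -3) -> (-3, -7)
(-3, -7)


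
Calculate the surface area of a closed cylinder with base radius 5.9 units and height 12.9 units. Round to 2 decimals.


Shape: closed cylinder
Radius r = 5.9 units, Height h = 12.9 units
Formula: SA = 2*pi*r^2 + 2*pi*r*h = 2*pi*r*(r + h)
r + h = 18.8
2 * r * (r + h) = 2 * 5.9 * 18.8 = 221.84
SA = 221.84 * pi
SA = 696.93
696.93 units^2


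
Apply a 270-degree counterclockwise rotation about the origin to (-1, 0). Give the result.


Transformation: rotation about the origin
Original point: (-1, 0)
Rule for 270 deg counterclockwise: (x, y) -> (y, -x)
Apply: (-1, 0) -> (0, 1)
(0, 1)


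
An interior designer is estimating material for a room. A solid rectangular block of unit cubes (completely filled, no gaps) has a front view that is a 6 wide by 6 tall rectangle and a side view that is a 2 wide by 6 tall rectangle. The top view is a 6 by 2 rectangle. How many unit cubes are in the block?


Orthographic views of a solid rectangular block:
Front view 6 x 6 -> length = 6, height = 6
Side view 2 x 6 -> width = 2, height = 6 (consistent)
Top view 6 x 2 -> confirms length = 6, width = 2
The block is 6 x 2 x 6.
Total unit cubes = 6 * 2 * 6 = 72
72 unit cubes


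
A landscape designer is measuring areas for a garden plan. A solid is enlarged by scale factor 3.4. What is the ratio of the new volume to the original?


Linear scale factor k = 3.4
Rule: under a linear scaling by k, volumes scale by k^3.
k^3 = 3.4 * 3.4 * 3.4
k^3 = 11.56 * 3.4
k^3 = 39.304
Volume scales by a factor of 39.304.
39.304 (dimensionless)


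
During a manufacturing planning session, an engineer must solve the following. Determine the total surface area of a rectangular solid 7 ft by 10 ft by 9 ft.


Shape: rectangular prism
l = 7 ft, w = 10 ft, h = 9 ft
Formula: SA = 2(lw + lh + wh)
lw = 70, lh = 63, wh = 90
lw + lh + wh = 223
SA = 2 * 223
SA = 446
446 ft^2


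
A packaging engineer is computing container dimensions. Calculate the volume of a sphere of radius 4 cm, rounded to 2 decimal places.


Shape: sphere
Radius r = 4 cm
Formula: V = (4/3) * pi * r^3
r^3 = 64
(4/3) * 64 = 85.333333
V = 85.333333 * pi
V = 268.08
268.08 cm^3


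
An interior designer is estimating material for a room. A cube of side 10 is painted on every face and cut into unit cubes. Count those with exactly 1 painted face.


Large cube: 10 x 10 x 10, cut into unit cubes.
n = 10, so n - 2 = 8
Cubes with 1 painted face lie in the interior of each face.
A cube has 6 faces; each contributes (n - 2)^2 = 64 such cubes.
Count = 6 * 64 = 384
384 unit cubes


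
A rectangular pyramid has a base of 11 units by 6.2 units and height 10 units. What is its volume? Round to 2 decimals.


Shape: rectangular pyramid
Base: 11 units x 6.2 units, Height h = 10 units
Formula: V = (1/3) * base_area * h
base_area = 11 * 6.2 = 68.2
base_area * h = 68.2 * 10 = 682
V = 682 / 3
V = 227.33
227.33 units^3


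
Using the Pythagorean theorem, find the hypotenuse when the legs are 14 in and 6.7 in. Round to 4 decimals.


Shape: right triangle
Legs a = 14 in, b = 6.7 in
Formula: c = sqrt(a^2 + b^2)
a^2 = 196, b^2 = 44.89
a^2 + b^2 = 240.89
c = sqrt(240.89)
c = 15.5206
15.5206 in


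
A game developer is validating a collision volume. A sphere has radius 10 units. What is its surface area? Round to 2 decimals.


Shape: sphere
Radius r = 10 units
Formula: SA = 4 * pi * r^2
r^2 = 100
SA = 4 * pi * 100
SA = 400 * pi
SA = 1256.64
1256.64 units^2


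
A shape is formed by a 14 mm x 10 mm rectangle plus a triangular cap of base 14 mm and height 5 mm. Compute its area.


Composite shape: rectangle + triangle
Rectangle area = 14 * 10 = 140
Triangle area = 0.5 * 14 * 5 = 35
Total = 140 + 35
Total = 175
175 mm^2


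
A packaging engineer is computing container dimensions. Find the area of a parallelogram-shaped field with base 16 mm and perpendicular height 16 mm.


Shape: parallelogram
Base b = 16 mm, Height h = 16 mm
Formula: A = b * h
A = 16 * 16
A = 256
256 mm^2


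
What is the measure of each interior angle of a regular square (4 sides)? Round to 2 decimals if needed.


Shape: regular square (4 sides)
Formula: interior angle = (n - 2) * 180 / n
(n - 2) = 2
(n - 2) * 180 = 360
angle = 360 / 4
angle = 90
90 degrees


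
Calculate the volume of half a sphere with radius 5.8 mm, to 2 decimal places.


Shape: hemisphere (half of a sphere)
Radius r = 5.8 mm
Formula: V = (1/2) * (4/3) * pi * r^3 = (2/3) * pi * r^3
r^3 = 195.112
(2/3) * 195.112 = 130.074667
V = 130.074667 * pi
V = 408.64
408.64 mm^3


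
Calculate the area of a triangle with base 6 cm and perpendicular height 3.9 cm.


Shape: triangle
Base b = 6 cm, Height h = 3.9 cm
Formula: A = (1/2) * b * h
A = 0.5 * 6 * 3.9
A = 0.5 * 23.4
A = 11.7
11.7 cm^2


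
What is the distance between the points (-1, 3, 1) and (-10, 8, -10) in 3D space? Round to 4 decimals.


3D distance between two points
P1 = (-1, 3, 1), P2 = (-10, 8, -10)
Formula: d = sqrt((x2-x1)^2 + (y2-y1)^2 + (z2-z1)^2)
dx = -10 - -1 = -9
dy = 8 - 3 = 5
dz = -10 - 1 = -11
dx^2 + dy^2 + dz^2 = 81 + 25 + 121 = 227
d = sqrt(227)
d = 15.0665
15.0665 units


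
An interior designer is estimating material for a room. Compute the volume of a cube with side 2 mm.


Shape: cube
Side s = 2 mm
Formula: V = s^3
V = 2 * 2 * 2
V = 4 * 2
V = 8
8 mm^3


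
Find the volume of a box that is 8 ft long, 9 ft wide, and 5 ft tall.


Shape: rectangular prism
l = 8 ft, w = 9 ft, h = 5 ft
Formula: V = l * w * h
V = 8 * 9 * 5
V = 72 * 5
V = 360
360 ft^3


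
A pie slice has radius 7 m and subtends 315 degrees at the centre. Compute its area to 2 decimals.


Shape: circular sector
Radius r = 7 m, Angle = 315 degrees
Formula: A = (angle/360) * pi * r^2
r^2 = 49
Fraction of circle = 315/360
A = (315/360) * pi * 49
A = 42.875 * pi
A = 134.7
134.7 m^2


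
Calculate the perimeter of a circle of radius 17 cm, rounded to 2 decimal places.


Shape: circle
Radius r = 17 cm
Formula: C = 2 * pi * r
C = 2 * pi * 17
C = 34 * pi
C = 106.81
106.81 cm


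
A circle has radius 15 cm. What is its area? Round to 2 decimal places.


Shape: circle
Radius r = 15 cm
Formula: A = pi * r^2
r^2 = 15^2 = 225
A = pi * 225
A = 706.86
706.86 cm^2


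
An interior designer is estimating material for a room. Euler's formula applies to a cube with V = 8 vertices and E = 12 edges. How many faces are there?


Polyhedron: cube
Euler's formula for convex polyhedra: V - E + F = 2
Given: V = 8 vertices and E = 12 edges
Solve for F:
F = 2 + E - V = 2 + 12 - 8 = 6
6 faces
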